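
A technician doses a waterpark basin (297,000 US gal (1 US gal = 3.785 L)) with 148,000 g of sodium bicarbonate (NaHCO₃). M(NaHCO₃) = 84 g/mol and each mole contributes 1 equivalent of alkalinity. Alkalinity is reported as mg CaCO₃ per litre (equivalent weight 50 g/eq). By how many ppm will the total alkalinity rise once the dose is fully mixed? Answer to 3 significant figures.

78.4 ppm

Volume: 297,000 US gal × 3.785 L/gal = 1,124,145 L.
Moles of NaHCO₃: 148,000 g ÷ 84 g/mol = 1762 mol → 1762 eq of alkalinity.
As CaCO₃: 1762 eq × 50 g/eq = 88,100 g.
Rise: 88,100 g / 1,124,145 L × 1000 = 78.37 mg/L.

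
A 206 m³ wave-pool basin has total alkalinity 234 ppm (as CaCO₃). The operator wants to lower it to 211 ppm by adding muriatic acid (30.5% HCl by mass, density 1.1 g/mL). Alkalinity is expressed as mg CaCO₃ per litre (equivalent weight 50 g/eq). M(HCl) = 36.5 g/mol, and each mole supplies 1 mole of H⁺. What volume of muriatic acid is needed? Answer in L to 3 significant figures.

10.3 L

Volume: 206 m³ = 206,000 L.
Alkalinity to neutralize: (234 − 211) = 23 mg/L as CaCO₃ × 206,000 L = 4738 g as CaCO₃.
Equivalents of H⁺ required: 4738 ÷ 50 g/eq = 94.76 eq = 94.76 mol HCl.
Mass of HCl: 94.76 × 36.5 = 3459 g.
Mass of 30.5% solution: 3459 / 0.305 = 11,340 g.
Volume: 11,340 g ÷ 1.1 g/mL = 10,310 mL.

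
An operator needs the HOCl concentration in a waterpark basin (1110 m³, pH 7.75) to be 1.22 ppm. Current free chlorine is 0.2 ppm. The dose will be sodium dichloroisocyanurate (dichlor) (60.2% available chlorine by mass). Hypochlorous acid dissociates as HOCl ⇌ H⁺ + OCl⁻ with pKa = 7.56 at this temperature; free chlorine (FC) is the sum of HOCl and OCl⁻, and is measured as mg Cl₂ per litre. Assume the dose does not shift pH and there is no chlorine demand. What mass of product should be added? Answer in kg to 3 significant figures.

Volume: 1110 m³ = 1,110,000 L.
[OCl⁻]/[HOCl] = 10^(pH − pKa) = 10^(7.75 − 7.56) = 1.549; fraction as HOCl = 1/(1 + 1.549) = 0.3923.
Free chlorine required for 1.22 ppm HOCl: 1.22 / 0.3923 = 3.11 ppm.
FC to add: 3.11 − 0.2 = 2.91 mg/L as Cl₂.
Cl₂ equivalent: 2.91 mg/L × 1,110,000 L = 3230 g.
Product at 60.2% available Cl: 3230 / 0.602 = 5365 g.

5.36 kg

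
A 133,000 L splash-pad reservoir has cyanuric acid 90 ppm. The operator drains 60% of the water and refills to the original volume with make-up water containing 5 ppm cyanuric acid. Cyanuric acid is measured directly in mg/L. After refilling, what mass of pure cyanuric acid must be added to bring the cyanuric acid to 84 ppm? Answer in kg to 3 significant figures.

5.99 kg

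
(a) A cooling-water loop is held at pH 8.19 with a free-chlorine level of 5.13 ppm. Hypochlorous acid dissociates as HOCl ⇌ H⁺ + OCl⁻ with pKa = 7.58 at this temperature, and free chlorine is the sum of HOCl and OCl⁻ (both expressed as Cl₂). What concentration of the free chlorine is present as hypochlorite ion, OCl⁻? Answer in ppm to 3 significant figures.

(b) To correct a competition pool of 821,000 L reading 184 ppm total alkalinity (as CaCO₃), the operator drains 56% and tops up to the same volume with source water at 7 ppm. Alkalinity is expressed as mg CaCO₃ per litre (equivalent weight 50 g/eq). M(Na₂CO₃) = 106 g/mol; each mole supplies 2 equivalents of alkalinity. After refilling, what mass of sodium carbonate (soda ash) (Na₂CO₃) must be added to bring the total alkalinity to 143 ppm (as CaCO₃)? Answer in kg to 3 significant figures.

(a) [OCl⁻]/[HOCl] = 10^(pH − pKa) = 10^(8.19 − 7.58) = 10^0.61 = 4.074.
(a) Fraction as HOCl = 1 / (1 + 4.074) = 0.1971.
(a) OCl⁻ = (1 − 0.1971) × 5.13 ppm = 4.119 ppm.

(b) After draining 56% and refilling: 184 × 0.44 + 7 × 0.56 = 84.88 ppm.
(b) Deficit to target: 143 − 84.88 = 58.12 mg/L.
(b) As CaCO₃: 58.12 mg/L × 821,000 L = 47,720 g; ÷ 50 g/eq ÷ 2 = 477.2 mol Na₂CO₃.
(b) Mass: 477.2 × 106 = 50,580 g.

(a) 4.12 ppm; (b) 50.6 kg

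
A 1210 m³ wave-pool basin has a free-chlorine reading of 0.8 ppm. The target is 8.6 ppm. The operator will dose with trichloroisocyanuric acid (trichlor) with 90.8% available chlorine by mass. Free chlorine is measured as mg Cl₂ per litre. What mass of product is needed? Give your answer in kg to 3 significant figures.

Volume: 1210 m³ = 1,210,000 L.
Chlorine deficit: 8.6 − 0.8 = 7.8 ppm = 7.8 mg/L as Cl₂.
Cl₂ equivalent needed: 7.8 mg/L × 1,210,000 L = 9,438,000 mg = 9438 g.
Product at 90.8% available chlorine: 9438 / 0.908 = 10,390 g.

10.4 kg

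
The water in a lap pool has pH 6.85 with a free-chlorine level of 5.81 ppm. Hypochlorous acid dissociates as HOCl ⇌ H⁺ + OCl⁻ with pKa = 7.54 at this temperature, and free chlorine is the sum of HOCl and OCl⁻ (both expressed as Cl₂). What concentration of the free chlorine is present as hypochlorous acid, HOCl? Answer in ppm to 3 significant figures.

4.82 ppm

[OCl⁻]/[HOCl] = 10^(pH − pKa) = 10^(6.85 − 7.54) = 10^-0.69 = 0.2042.
Fraction as HOCl = 1 / (1 + 0.2042) = 0.8304.
HOCl = 0.8304 × 5.81 ppm = 4.825 ppm.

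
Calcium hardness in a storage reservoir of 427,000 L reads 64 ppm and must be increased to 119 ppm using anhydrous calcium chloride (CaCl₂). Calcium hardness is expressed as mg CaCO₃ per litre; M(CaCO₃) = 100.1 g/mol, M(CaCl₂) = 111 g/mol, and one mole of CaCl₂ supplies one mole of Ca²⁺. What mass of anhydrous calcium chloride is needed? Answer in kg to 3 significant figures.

26.0 kg

Hardness to add: (119 − 64) = 55 mg/L as CaCO₃ × 427,000 L = 23,480 g as CaCO₃.
Moles of Ca²⁺ (1 mol Ca²⁺ ≡ 1 mol CaCO₃): 23,480 / 100.1 g/mol = 234.6 mol.
Mass of CaCl₂: 234.6 × 111 = 26,040 g.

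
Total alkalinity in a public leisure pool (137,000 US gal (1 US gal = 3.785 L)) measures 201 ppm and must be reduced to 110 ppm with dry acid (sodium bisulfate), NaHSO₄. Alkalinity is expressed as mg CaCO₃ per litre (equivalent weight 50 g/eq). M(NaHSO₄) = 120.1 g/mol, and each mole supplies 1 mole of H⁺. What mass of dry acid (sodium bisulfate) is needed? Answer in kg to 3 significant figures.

113 kg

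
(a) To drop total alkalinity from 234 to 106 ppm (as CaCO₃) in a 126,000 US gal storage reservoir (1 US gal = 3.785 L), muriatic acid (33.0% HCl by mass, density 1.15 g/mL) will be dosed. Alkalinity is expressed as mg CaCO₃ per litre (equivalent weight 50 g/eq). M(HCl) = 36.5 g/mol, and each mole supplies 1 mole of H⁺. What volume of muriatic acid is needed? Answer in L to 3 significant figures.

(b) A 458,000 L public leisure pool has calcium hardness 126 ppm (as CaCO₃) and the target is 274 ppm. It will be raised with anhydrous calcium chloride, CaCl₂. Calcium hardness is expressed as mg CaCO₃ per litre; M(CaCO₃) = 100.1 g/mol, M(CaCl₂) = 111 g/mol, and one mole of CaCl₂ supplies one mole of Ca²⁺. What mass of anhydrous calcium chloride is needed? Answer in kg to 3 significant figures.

(a) 117 L; (b) 75.2 kg

(a) Volume: 126,000 US gal × 3.785 L/gal = 476,910 L.
(a) Alkalinity to neutralize: (234 − 106) = 128 mg/L as CaCO₃ × 476,910 L = 61,040 g as CaCO₃.
(a) Equivalents of H⁺ required: 61,040 ÷ 50 g/eq = 1221 eq = 1221 mol HCl.
(a) Mass of HCl: 1221 × 36.5 = 44,560 g.
(a) Mass of 33.0% solution: 44,560 / 0.33 = 135,000 g.
(a) Volume: 135,000 g ÷ 1.15 g/mL = 117,400 mL.

(b) Hardness to add: (274 − 126) = 148 mg/L as CaCO₃ × 458,000 L = 67,780 g as CaCO₃.
(b) Moles of Ca²⁺ (1 mol Ca²⁺ ≡ 1 mol CaCO₃): 67,780 / 100.1 g/mol = 677.2 mol.
(b) Mass of CaCl₂: 677.2 × 111 = 75,170 g.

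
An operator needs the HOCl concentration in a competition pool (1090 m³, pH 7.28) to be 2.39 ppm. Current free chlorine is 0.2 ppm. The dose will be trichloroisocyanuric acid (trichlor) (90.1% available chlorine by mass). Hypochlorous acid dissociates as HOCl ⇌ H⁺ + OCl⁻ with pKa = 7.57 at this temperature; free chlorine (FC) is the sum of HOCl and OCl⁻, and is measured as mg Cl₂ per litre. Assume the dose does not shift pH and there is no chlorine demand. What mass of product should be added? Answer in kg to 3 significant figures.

4.13 kg

Volume: 1090 m³ = 1,090,000 L.
[OCl⁻]/[HOCl] = 10^(pH − pKa) = 10^(7.28 − 7.57) = 0.5129; fraction as HOCl = 1/(1 + 0.5129) = 0.661.
Free chlorine required for 2.39 ppm HOCl: 2.39 / 0.661 = 3.616 ppm.
FC to add: 3.616 − 0.2 = 3.416 mg/L as Cl₂.
Cl₂ equivalent: 3.416 mg/L × 1,090,000 L = 3723 g.
Product at 90.1% available Cl: 3723 / 0.901 = 4132 g.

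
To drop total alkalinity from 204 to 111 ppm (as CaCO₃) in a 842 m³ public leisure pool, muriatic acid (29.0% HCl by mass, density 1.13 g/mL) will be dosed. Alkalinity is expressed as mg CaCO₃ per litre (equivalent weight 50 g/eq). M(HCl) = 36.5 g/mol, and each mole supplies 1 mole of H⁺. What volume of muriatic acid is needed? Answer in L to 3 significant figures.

Volume: 842 m³ = 842,000 L.
Alkalinity to neutralize: (204 − 111) = 93 mg/L as CaCO₃ × 842,000 L = 78,310 g as CaCO₃.
Equivalents of H⁺ required: 78,310 ÷ 50 g/eq = 1566 eq = 1566 mol HCl.
Mass of HCl: 1566 × 36.5 = 57,160 g.
Mass of 29.0% solution: 57,160 / 0.29 = 197,100 g.
Volume: 197,100 g ÷ 1.13 g/mL = 174,400 mL.

174 L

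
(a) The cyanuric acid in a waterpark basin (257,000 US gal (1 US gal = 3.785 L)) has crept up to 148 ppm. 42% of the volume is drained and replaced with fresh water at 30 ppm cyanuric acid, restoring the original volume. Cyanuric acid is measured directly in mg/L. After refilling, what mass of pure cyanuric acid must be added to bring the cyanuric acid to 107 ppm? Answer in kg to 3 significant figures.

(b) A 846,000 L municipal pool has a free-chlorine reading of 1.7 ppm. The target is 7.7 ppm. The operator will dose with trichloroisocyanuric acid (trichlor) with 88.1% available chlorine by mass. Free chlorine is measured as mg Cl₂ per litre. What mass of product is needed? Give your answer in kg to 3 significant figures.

(a) 8.33 kg; (b) 5.76 kg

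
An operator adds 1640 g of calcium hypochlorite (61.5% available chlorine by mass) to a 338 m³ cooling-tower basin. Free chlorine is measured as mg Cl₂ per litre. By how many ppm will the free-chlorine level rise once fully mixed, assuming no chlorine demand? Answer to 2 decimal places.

Volume: 338 m³ = 338,000 L.
Available chlorine delivered: 1640 g × 0.615 = 1009 g as Cl₂.
Concentration rise: 1009 g / 338,000 L = 2.984 mg/L = 2.98 ppm.

2.98 ppm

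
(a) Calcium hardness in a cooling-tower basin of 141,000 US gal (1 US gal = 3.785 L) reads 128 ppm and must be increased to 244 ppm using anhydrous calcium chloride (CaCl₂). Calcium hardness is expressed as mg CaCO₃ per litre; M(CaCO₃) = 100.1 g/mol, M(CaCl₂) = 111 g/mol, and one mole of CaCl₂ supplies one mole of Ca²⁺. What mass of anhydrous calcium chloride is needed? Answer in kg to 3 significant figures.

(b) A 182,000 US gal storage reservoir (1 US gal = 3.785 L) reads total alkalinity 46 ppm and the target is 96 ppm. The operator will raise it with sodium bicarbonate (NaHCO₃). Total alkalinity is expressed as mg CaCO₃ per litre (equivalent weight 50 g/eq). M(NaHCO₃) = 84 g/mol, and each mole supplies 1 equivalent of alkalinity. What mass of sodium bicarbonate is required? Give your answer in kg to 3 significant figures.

(a) 68.6 kg; (b) 57.9 kg

(a) Volume: 141,000 US gal × 3.785 L/gal = 533,685 L.
(a) Hardness to add: (244 − 128) = 116 mg/L as CaCO₃ × 533,685 L = 61,910 g as CaCO₃.
(a) Moles of Ca²⁺ (1 mol Ca²⁺ ≡ 1 mol CaCO₃): 61,910 / 100.1 g/mol = 618.5 mol.
(a) Mass of CaCl₂: 618.5 × 111 = 68,650 g.

(b) Volume: 182,000 US gal × 3.785 L/gal = 688,870 L.
(b) Alkalinity to add: (96 − 46) = 50 mg/L as CaCO₃ × 688,870 L = 34,440 g as CaCO₃.
(b) Equivalents: 34,440 g ÷ 50 g/eq = 688.9 eq.
(b) NaHCO₃ supplies 1 eq per mole → 688.9 mol.
(b) Mass: 688.9 mol × 84 g/mol = 57,870 g.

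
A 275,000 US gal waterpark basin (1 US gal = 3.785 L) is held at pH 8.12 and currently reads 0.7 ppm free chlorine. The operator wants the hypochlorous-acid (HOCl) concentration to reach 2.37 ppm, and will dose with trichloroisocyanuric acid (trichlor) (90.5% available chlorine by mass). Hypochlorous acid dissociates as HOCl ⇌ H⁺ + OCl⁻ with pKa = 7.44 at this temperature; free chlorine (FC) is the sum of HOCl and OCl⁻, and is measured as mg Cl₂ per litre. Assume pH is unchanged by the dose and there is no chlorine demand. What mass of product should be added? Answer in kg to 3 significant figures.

15.0 kg

Volume: 275,000 US gal × 3.785 L/gal = 1,040,875 L.
[OCl⁻]/[HOCl] = 10^(pH − pKa) = 10^(8.12 − 7.44) = 4.786; fraction as HOCl = 1/(1 + 4.786) = 0.1728.
Free chlorine required for 2.37 ppm HOCl: 2.37 / 0.1728 = 13.71 ppm.
FC to add: 13.71 − 0.7 = 13.01 mg/L as Cl₂.
Cl₂ equivalent: 13.01 mg/L × 1,040,875 L = 13,550 g.
Product at 90.5% available Cl: 13,550 / 0.905 = 14,970 g.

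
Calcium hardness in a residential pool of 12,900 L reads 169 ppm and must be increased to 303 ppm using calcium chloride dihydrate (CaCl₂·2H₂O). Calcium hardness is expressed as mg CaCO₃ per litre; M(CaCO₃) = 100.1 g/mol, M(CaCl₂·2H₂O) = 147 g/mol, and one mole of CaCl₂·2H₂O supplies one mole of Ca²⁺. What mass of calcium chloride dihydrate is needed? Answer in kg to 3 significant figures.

Hardness to add: (303 − 169) = 134 mg/L as CaCO₃ × 12,900 L = 1729 g as CaCO₃.
Moles of Ca²⁺ (1 mol Ca²⁺ ≡ 1 mol CaCO₃): 1729 / 100.1 g/mol = 17.27 mol.
Mass of CaCl₂·2H₂O: 17.27 × 147 = 2539 g.

2.54 kg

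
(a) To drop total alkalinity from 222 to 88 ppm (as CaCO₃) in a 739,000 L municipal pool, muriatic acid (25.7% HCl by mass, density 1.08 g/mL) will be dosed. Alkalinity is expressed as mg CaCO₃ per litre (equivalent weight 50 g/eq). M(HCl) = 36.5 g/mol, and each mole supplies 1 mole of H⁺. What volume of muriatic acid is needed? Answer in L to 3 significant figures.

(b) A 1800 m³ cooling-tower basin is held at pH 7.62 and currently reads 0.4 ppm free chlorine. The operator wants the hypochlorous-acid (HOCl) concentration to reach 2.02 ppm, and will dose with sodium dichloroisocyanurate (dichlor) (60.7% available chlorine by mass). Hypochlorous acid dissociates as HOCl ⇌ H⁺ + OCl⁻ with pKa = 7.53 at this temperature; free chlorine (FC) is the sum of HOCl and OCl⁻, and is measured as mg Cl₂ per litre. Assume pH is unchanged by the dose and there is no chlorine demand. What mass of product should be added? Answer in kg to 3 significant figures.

(a) Alkalinity to neutralize: (222 − 88) = 134 mg/L as CaCO₃ × 739,000 L = 99,030 g as CaCO₃.
(a) Equivalents of H⁺ required: 99,030 ÷ 50 g/eq = 1981 eq = 1981 mol HCl.
(a) Mass of HCl: 1981 × 36.5 = 72,290 g.
(a) Mass of 25.7% solution: 72,290 / 0.257 = 281,300 g.
(a) Volume: 281,300 g ÷ 1.08 g/mL = 260,400 mL.

(b) Volume: 1800 m³ = 1,800,000 L.
(b) [OCl⁻]/[HOCl] = 10^(pH − pKa) = 10^(7.62 − 7.53) = 1.23; fraction as HOCl = 1/(1 + 1.23) = 0.4484.
(b) Free chlorine required for 2.02 ppm HOCl: 2.02 / 0.4484 = 4.505 ppm.
(b) FC to add: 4.505 − 0.4 = 4.105 mg/L as Cl₂.
(b) Cl₂ equivalent: 4.105 mg/L × 1,800,000 L = 7389 g.
(b) Product at 60.7% available Cl: 7389 / 0.607 = 12,170 g.

(a) 260 L; (b) 12.2 kg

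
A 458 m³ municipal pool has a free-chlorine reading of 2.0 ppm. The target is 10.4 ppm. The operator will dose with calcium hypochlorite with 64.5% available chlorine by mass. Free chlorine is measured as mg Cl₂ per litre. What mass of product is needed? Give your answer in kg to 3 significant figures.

Volume: 458 m³ = 458,000 L.
Chlorine deficit: 10.4 − 2.0 = 8.4 ppm = 8.4 mg/L as Cl₂.
Cl₂ equivalent needed: 8.4 mg/L × 458,000 L = 3,847,000 mg = 3847 g.
Product at 64.5% available chlorine: 3847 / 0.645 = 5965 g.

5.96 kg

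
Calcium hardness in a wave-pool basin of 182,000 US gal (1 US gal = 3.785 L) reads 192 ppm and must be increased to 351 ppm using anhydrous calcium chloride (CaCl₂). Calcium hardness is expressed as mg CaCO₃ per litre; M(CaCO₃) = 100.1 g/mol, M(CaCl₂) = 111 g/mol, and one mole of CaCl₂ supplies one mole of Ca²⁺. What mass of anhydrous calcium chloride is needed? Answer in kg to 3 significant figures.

121 kg

Volume: 182,000 US gal × 3.785 L/gal = 688,870 L.
Hardness to add: (351 − 192) = 159 mg/L as CaCO₃ × 688,870 L = 109,500 g as CaCO₃.
Moles of Ca²⁺ (1 mol Ca²⁺ ≡ 1 mol CaCO₃): 109,500 / 100.1 g/mol = 1094 mol.
Mass of CaCl₂: 1094 × 111 = 121,500 g.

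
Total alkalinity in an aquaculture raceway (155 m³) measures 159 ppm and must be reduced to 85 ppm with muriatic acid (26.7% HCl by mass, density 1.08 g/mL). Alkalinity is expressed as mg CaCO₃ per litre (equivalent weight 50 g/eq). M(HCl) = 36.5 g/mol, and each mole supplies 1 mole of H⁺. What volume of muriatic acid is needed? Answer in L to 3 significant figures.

29.0 L

Volume: 155 m³ = 155,000 L.
Alkalinity to neutralize: (159 − 85) = 74 mg/L as CaCO₃ × 155,000 L = 11,470 g as CaCO₃.
Equivalents of H⁺ required: 11,470 ÷ 50 g/eq = 229.4 eq = 229.4 mol HCl.
Mass of HCl: 229.4 × 36.5 = 8373 g.
Mass of 26.7% solution: 8373 / 0.267 = 31,360 g.
Volume: 31,360 g ÷ 1.08 g/mL = 29,040 mL.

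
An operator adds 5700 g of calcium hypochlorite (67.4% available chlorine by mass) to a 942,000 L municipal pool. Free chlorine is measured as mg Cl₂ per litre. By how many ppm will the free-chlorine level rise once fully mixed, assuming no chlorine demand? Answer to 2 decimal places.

Available chlorine delivered: 5700 g × 0.674 = 3842 g as Cl₂.
Concentration rise: 3842 g / 942,000 L = 4.078 mg/L = 4.08 ppm.

4.08 ppm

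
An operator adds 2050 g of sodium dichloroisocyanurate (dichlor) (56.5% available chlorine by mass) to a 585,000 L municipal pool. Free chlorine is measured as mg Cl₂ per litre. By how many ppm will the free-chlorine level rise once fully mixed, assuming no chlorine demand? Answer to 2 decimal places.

Available chlorine delivered: 2050 g × 0.565 = 1158 g as Cl₂.
Concentration rise: 1158 g / 585,000 L = 1.98 mg/L = 1.98 ppm.

1.98 ppm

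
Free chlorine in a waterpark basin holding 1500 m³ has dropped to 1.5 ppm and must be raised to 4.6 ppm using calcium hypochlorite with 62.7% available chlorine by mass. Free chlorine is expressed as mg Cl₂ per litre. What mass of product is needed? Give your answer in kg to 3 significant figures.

Volume: 1500 m³ = 1,500,000 L.
Chlorine deficit: 4.6 − 1.5 = 3.1 ppm = 3.1 mg/L as Cl₂.
Cl₂ equivalent needed: 3.1 mg/L × 1,500,000 L = 4,650,000 mg = 4650 g.
Product at 62.7% available chlorine: 4650 / 0.627 = 7416 g.

7.42 kg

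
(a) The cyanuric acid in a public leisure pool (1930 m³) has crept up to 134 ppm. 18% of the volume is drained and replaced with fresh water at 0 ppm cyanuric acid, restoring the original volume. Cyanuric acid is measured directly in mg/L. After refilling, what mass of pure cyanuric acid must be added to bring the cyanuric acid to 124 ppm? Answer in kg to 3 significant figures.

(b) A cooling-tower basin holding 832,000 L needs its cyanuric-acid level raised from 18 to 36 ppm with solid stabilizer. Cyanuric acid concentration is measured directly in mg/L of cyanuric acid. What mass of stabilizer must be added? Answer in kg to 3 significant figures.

(a) Volume: 1930 m³ = 1,930,000 L.
(a) After draining 18% and refilling: 134 × 0.82 + 0 × 0.18 = 109.88 ppm.
(a) Deficit to target: 124 − 109.88 = 14.12 mg/L.
(a) Mass: 14.12 mg/L × 1,930,000 L = 27,250 g cyanuric acid.

(b) CYA to add: (36 − 18) = 18 mg/L × 832,000 L = 14,980 g cyanuric acid.

(a) 27.3 kg; (b) 15.0 kg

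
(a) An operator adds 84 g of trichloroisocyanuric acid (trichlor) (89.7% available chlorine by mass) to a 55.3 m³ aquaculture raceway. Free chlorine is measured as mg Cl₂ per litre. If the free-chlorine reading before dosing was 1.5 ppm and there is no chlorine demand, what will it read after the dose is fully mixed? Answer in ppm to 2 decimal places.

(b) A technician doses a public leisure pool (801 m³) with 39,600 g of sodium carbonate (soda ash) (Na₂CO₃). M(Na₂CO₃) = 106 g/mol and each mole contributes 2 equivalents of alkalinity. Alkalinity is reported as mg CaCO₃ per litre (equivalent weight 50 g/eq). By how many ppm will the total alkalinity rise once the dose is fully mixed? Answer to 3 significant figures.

(a) 2.86 ppm; (b) 46.6 ppm

(a) Volume: 55.3 m³ = 55,300 L.
(a) Available chlorine delivered: 84 g × 0.897 = 75.35 g as Cl₂.
(a) Concentration rise: 75.35 g / 55,300 L = 1.363 mg/L = 1.36 ppm.
(a) Final FC: 1.5 + 1.36 = 2.86 ppm.

(b) Volume: 801 m³ = 801,000 L.
(b) Moles of Na₂CO₃: 39,600 g ÷ 106 g/mol = 373.6 mol → 747.2 eq of alkalinity.
(b) As CaCO₃: 747.2 eq × 50 g/eq = 37,360 g.
(b) Rise: 37,360 g / 801,000 L × 1000 = 46.64 mg/L.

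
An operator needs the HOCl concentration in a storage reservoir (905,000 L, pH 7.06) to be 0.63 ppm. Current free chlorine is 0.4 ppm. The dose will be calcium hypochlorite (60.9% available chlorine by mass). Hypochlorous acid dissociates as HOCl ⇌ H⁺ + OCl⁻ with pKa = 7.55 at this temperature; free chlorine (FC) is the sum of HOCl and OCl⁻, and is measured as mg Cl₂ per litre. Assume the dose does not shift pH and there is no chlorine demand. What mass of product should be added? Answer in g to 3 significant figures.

645 g

[OCl⁻]/[HOCl] = 10^(pH − pKa) = 10^(7.06 − 7.55) = 0.3236; fraction as HOCl = 1/(1 + 0.3236) = 0.7555.
Free chlorine required for 0.63 ppm HOCl: 0.63 / 0.7555 = 0.8339 ppm.
FC to add: 0.8339 − 0.4 = 0.4339 mg/L as Cl₂.
Cl₂ equivalent: 0.4339 mg/L × 905,000 L = 392.6 g.
Product at 60.9% available Cl: 392.6 / 0.609 = 644.7 g.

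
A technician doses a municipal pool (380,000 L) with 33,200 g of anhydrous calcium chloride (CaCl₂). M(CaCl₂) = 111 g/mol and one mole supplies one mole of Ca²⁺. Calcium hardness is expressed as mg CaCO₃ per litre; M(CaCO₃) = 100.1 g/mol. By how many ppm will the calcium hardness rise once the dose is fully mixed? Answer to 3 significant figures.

78.8 ppm

Moles of Ca²⁺: 33,200 g ÷ 111 g/mol = 299.1 mol.
As CaCO₃: 299.1 mol × 100.1 g/mol = 29,940 g.
Rise: 29,940 g / 380,000 L × 1000 = 78.79 mg/L.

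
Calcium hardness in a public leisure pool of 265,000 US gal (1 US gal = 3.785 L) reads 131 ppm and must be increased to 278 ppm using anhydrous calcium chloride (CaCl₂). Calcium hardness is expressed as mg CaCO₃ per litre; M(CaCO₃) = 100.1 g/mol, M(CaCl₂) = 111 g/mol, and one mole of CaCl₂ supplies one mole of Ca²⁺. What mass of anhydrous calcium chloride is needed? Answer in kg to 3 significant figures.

164 kg

Volume: 265,000 US gal × 3.785 L/gal = 1,003,025 L.
Hardness to add: (278 − 131) = 147 mg/L as CaCO₃ × 1,003,025 L = 147,400 g as CaCO₃.
Moles of Ca²⁺ (1 mol Ca²⁺ ≡ 1 mol CaCO₃): 147,400 / 100.1 g/mol = 1473 mol.
Mass of CaCl₂: 1473 × 111 = 163,500 g.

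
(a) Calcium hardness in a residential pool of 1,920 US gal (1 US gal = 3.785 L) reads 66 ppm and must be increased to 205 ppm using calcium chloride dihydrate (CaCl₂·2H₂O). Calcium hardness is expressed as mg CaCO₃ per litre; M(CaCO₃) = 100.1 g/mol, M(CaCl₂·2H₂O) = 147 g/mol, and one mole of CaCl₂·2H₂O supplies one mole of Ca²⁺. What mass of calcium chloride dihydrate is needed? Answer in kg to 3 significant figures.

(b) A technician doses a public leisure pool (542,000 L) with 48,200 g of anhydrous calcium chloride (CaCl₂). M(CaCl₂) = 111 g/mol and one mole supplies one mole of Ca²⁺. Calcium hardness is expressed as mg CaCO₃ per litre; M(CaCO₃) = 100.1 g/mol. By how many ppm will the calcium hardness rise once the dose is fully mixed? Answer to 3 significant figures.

(a) 1.48 kg; (b) 80.2 ppm

(a) Volume: 1,920 US gal × 3.785 L/gal = 7,267 L.
(a) Hardness to add: (205 − 66) = 139 mg/L as CaCO₃ × 7,267 L = 1010 g as CaCO₃.
(a) Moles of Ca²⁺ (1 mol Ca²⁺ ≡ 1 mol CaCO₃): 1010 / 100.1 g/mol = 10.09 mol.
(a) Mass of CaCl₂·2H₂O: 10.09 × 147 = 1483 g.

(b) Moles of Ca²⁺: 48,200 g ÷ 111 g/mol = 434.2 mol.
(b) As CaCO₃: 434.2 mol × 100.1 g/mol = 43,470 g.
(b) Rise: 43,470 g / 542,000 L × 1000 = 80.2 mg/L.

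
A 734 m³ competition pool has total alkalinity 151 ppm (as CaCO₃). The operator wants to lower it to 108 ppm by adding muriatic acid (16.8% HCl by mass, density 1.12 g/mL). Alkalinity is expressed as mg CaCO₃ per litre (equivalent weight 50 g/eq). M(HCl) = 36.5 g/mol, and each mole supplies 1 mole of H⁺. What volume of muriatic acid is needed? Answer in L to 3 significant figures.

122 L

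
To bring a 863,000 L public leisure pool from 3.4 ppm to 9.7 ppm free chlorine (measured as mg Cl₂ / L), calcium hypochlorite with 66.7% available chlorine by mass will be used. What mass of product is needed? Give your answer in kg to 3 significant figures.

Chlorine deficit: 9.7 − 3.4 = 6.3 ppm = 6.3 mg/L as Cl₂.
Cl₂ equivalent needed: 6.3 mg/L × 863,000 L = 5,437,000 mg = 5437 g.
Product at 66.7% available chlorine: 5437 / 0.667 = 8151 g.

8.15 kg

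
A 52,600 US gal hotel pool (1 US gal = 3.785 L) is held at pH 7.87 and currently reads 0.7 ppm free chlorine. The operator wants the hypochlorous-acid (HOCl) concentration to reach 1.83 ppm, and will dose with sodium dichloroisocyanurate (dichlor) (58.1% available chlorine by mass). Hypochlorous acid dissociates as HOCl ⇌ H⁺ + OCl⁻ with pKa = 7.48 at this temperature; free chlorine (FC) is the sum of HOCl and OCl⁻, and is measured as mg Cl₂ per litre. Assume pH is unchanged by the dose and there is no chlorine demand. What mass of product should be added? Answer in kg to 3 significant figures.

Volume: 52,600 US gal × 3.785 L/gal = 199,091 L.
[OCl⁻]/[HOCl] = 10^(pH − pKa) = 10^(7.87 − 7.48) = 2.455; fraction as HOCl = 1/(1 + 2.455) = 0.2895.
Free chlorine required for 1.83 ppm HOCl: 1.83 / 0.2895 = 6.322 ppm.
FC to add: 6.322 − 0.7 = 5.622 mg/L as Cl₂.
Cl₂ equivalent: 5.622 mg/L × 199,091 L = 1119 g.
Product at 58.1% available Cl: 1119 / 0.581 = 1927 g.

1.93 kg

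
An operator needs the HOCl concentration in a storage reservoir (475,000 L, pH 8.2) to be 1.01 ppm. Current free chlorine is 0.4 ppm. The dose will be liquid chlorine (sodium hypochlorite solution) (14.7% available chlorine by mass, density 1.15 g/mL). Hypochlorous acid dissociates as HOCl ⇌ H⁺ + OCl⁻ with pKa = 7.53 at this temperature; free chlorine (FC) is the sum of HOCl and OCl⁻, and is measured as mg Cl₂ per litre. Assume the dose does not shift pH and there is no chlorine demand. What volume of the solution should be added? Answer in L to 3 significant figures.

[OCl⁻]/[HOCl] = 10^(pH − pKa) = 10^(8.2 − 7.53) = 4.677; fraction as HOCl = 1/(1 + 4.677) = 0.1761.
Free chlorine required for 1.01 ppm HOCl: 1.01 / 0.1761 = 5.734 ppm.
FC to add: 5.734 − 0.4 = 5.334 mg/L as Cl₂.
Cl₂ equivalent: 5.334 mg/L × 475,000 L = 2534 g.
Product at 14.7% available Cl: 2534 / 0.147 = 17,240 g.
Volume: 17,240 g ÷ 1.15 g/mL = 14,990 mL.

15.0 L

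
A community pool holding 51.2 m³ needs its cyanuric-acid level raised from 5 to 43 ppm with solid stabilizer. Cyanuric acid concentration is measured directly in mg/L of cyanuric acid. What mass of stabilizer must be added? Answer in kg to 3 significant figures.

Volume: 51.2 m³ = 51,200 L.
CYA to add: (43 − 5) = 38 mg/L × 51,200 L = 1946 g cyanuric acid.

1.95 kg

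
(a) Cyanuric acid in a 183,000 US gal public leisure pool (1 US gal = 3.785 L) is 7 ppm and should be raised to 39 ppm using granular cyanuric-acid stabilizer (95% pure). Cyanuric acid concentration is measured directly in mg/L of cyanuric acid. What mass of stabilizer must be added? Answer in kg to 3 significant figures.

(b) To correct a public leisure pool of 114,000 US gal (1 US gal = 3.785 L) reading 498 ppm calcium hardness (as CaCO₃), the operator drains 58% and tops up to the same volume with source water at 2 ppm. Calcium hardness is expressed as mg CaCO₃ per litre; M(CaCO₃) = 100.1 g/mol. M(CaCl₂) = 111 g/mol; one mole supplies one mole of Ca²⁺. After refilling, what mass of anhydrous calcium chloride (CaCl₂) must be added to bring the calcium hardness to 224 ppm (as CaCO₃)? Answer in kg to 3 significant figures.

(a) Volume: 183,000 US gal × 3.785 L/gal = 692,655 L.
(a) CYA to add: (39 − 7) = 32 mg/L × 692,655 L = 22,160 g cyanuric acid.
(a) At 95% purity: 22,160 / 0.95 = 23,330 g product.

(b) Volume: 114,000 US gal × 3.785 L/gal = 431,490 L.
(b) After draining 58% and refilling: 498 × 0.42 + 2 × 0.58 = 210.32 ppm.
(b) Deficit to target: 224 − 210.32 = 13.68 mg/L.
(b) As CaCO₃: 13.68 mg/L × 431,490 L = 5903 g; ÷ 100.1 = 58.97 mol Ca²⁺.
(b) Mass: 58.97 × 111 = 6546 g.

(a) 23.3 kg; (b) 6.55 kg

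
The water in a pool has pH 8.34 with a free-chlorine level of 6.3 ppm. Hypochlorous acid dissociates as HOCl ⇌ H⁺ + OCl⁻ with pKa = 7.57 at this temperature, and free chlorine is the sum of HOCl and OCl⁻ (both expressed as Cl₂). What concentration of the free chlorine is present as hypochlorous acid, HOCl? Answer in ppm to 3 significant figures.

0.915 ppm

[OCl⁻]/[HOCl] = 10^(pH − pKa) = 10^(8.34 − 7.57) = 10^0.77 = 5.888.
Fraction as HOCl = 1 / (1 + 5.888) = 0.1452.
HOCl = 0.1452 × 6.3 ppm = 0.9146 ppm.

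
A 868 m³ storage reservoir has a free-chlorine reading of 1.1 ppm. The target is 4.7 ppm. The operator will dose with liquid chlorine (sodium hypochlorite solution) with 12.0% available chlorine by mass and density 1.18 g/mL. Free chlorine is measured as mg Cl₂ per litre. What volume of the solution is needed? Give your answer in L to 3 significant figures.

Volume: 868 m³ = 868,000 L.
Chlorine deficit: 4.7 − 1.1 = 3.6 ppm = 3.6 mg/L as Cl₂.
Cl₂ equivalent needed: 3.6 mg/L × 868,000 L = 3,125,000 mg = 3125 g.
Product at 12.0% available chlorine: 3125 / 0.12 = 26,040 g.
Volume at density 1.18 g/mL: 26,040 g ÷ 1.18 g/mL = 22,070 mL.

22.1 L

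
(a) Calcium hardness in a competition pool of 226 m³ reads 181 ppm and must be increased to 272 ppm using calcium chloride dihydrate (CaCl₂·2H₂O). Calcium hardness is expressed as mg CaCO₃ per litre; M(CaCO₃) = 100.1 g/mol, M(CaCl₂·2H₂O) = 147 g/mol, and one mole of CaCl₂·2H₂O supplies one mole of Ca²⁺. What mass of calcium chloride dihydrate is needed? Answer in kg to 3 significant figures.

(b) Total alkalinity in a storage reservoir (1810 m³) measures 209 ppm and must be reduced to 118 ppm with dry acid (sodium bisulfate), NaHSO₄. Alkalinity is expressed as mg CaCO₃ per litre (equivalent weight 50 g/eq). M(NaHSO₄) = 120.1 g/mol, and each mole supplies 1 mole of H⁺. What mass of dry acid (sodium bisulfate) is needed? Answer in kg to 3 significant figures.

(a) Volume: 226 m³ = 226,000 L.
(a) Hardness to add: (272 − 181) = 91 mg/L as CaCO₃ × 226,000 L = 20,570 g as CaCO₃.
(a) Moles of Ca²⁺ (1 mol Ca²⁺ ≡ 1 mol CaCO₃): 20,570 / 100.1 g/mol = 205.5 mol.
(a) Mass of CaCl₂·2H₂O: 205.5 × 147 = 30,200 g.

(b) Volume: 1810 m³ = 1,810,000 L.
(b) Alkalinity to neutralize: (209 − 118) = 91 mg/L as CaCO₃ × 1,810,000 L = 164,700 g as CaCO₃.
(b) Equivalents of H⁺ required: 164,700 ÷ 50 g/eq = 3294 eq = 3294 mol NaHSO₄.
(b) Mass of NaHSO₄: 3294 × 120.1 = 395,600 g.

(a) 30.2 kg; (b) 396 kg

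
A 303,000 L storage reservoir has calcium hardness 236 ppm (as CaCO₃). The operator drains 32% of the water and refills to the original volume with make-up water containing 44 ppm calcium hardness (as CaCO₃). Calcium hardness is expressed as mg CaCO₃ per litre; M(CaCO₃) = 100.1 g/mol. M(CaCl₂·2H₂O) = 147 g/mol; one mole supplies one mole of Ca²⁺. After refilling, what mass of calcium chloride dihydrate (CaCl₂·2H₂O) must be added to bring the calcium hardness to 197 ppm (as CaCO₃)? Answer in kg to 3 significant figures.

After draining 32% and refilling: 236 × 0.68 + 44 × 0.32 = 174.56 ppm.
Deficit to target: 197 − 174.56 = 22.44 mg/L.
As CaCO₃: 22.44 mg/L × 303,000 L = 6799 g; ÷ 100.1 = 67.93 mol Ca²⁺.
Mass: 67.93 × 147 = 9985 g.

9.99 kg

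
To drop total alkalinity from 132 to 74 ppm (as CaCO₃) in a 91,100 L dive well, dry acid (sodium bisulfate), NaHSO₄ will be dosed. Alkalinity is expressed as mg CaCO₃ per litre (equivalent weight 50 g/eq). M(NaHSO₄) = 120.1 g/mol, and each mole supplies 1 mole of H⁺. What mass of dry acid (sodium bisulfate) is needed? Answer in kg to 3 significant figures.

12.7 kg

Alkalinity to neutralize: (132 − 74) = 58 mg/L as CaCO₃ × 91,100 L = 5284 g as CaCO₃.
Equivalents of H⁺ required: 5284 ÷ 50 g/eq = 105.7 eq = 105.7 mol NaHSO₄.
Mass of NaHSO₄: 105.7 × 120.1 = 12,690 g.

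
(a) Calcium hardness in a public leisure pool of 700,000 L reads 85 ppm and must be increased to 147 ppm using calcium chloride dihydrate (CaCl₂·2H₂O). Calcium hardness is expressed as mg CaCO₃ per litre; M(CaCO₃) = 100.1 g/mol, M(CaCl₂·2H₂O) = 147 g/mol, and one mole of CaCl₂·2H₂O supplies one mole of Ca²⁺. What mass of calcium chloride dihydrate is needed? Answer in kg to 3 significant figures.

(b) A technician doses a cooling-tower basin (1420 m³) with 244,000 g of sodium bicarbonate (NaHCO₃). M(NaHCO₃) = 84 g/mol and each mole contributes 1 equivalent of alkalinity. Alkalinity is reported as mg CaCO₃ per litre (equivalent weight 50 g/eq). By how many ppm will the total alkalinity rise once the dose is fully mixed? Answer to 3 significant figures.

(a) 63.7 kg; (b) 102 ppm

(a) Hardness to add: (147 − 85) = 62 mg/L as CaCO₃ × 700,000 L = 43,400 g as CaCO₃.
(a) Moles of Ca²⁺ (1 mol Ca²⁺ ≡ 1 mol CaCO₃): 43,400 / 100.1 g/mol = 433.6 mol.
(a) Mass of CaCl₂·2H₂O: 433.6 × 147 = 63,730 g.

(b) Volume: 1420 m³ = 1,420,000 L.
(b) Moles of NaHCO₃: 244,000 g ÷ 84 g/mol = 2905 mol → 2905 eq of alkalinity.
(b) As CaCO₃: 2905 eq × 50 g/eq = 145,200 g.
(b) Rise: 145,200 g / 1,420,000 L × 1000 = 102.3 mg/L.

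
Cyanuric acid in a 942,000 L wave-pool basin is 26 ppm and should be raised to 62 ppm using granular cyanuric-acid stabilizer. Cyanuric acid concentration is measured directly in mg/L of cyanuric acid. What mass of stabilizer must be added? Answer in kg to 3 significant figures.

33.9 kg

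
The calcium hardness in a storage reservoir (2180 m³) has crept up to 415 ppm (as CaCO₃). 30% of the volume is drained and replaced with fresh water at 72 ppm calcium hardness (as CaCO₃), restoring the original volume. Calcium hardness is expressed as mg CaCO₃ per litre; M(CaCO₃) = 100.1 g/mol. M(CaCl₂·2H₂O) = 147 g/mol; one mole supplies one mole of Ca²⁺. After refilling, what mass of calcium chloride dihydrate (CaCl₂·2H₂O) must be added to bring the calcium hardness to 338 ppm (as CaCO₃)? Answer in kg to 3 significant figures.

82.9 kg

Volume: 2180 m³ = 2,180,000 L.
After draining 30% and refilling: 415 × 0.70 + 72 × 0.30 = 312.1 ppm.
Deficit to target: 338 − 312.1 = 25.9 mg/L.
As CaCO₃: 25.9 mg/L × 2,180,000 L = 56,460 g; ÷ 100.1 = 564.1 mol Ca²⁺.
Mass: 564.1 × 147 = 82,920 g.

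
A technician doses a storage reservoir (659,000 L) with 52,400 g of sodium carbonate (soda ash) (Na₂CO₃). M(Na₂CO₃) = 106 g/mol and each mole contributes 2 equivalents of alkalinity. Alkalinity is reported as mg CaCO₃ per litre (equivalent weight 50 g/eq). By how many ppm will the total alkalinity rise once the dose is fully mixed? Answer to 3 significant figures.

Moles of Na₂CO₃: 52,400 g ÷ 106 g/mol = 494.3 mol → 988.7 eq of alkalinity.
As CaCO₃: 988.7 eq × 50 g/eq = 49,430 g.
Rise: 49,430 g / 659,000 L × 1000 = 75.01 mg/L.

75.0 ppm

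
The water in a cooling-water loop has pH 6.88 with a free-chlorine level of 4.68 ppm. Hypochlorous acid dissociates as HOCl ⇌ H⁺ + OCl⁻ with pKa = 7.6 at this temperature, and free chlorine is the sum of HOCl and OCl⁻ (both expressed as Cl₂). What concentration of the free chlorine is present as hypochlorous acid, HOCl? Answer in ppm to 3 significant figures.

3.93 ppm

[OCl⁻]/[HOCl] = 10^(pH − pKa) = 10^(6.88 − 7.6) = 10^-0.72 = 0.1905.
Fraction as HOCl = 1 / (1 + 0.1905) = 0.84.
HOCl = 0.84 × 4.68 ppm = 3.931 ppm.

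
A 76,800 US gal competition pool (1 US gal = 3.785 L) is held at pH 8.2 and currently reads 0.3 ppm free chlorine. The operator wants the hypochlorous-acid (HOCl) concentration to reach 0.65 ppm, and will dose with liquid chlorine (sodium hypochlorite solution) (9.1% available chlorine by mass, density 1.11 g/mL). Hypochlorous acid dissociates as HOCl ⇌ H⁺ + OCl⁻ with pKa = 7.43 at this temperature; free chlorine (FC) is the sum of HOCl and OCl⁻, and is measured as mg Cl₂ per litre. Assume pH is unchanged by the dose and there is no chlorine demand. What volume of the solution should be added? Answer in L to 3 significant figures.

12.0 L

Volume: 76,800 US gal × 3.785 L/gal = 290,688 L.
[OCl⁻]/[HOCl] = 10^(pH − pKa) = 10^(8.2 − 7.43) = 5.888; fraction as HOCl = 1/(1 + 5.888) = 0.1452.
Free chlorine required for 0.65 ppm HOCl: 0.65 / 0.1452 = 4.477 ppm.
FC to add: 4.477 − 0.3 = 4.177 mg/L as Cl₂.
Cl₂ equivalent: 4.177 mg/L × 290,688 L = 1214 g.
Product at 9.1% available Cl: 1214 / 0.091 = 13,340 g.
Volume: 13,340 g ÷ 1.11 g/mL = 12,020 mL.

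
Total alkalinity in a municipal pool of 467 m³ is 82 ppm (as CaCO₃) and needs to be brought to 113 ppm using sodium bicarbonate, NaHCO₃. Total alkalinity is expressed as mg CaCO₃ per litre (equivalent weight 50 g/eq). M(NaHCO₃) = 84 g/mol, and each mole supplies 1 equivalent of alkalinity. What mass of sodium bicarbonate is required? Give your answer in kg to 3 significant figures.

24.3 kg

Volume: 467 m³ = 467,000 L.
Alkalinity to add: (113 − 82) = 31 mg/L as CaCO₃ × 467,000 L = 14,480 g as CaCO₃.
Equivalents: 14,480 g ÷ 50 g/eq = 289.5 eq.
NaHCO₃ supplies 1 eq per mole → 289.5 mol.
Mass: 289.5 mol × 84 g/mol = 24,320 g.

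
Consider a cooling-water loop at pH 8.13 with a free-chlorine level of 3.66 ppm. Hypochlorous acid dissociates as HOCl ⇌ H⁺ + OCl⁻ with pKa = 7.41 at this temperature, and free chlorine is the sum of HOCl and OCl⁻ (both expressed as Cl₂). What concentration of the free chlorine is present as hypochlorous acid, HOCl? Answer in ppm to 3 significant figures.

0.586 ppm

[OCl⁻]/[HOCl] = 10^(pH − pKa) = 10^(8.13 − 7.41) = 10^0.72 = 5.248.
Fraction as HOCl = 1 / (1 + 5.248) = 0.16.
HOCl = 0.16 × 3.66 ppm = 0.5858 ppm.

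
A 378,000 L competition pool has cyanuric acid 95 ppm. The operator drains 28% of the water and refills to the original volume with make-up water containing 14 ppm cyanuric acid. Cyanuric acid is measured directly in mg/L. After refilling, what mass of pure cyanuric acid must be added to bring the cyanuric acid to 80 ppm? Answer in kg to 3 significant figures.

2.90 kg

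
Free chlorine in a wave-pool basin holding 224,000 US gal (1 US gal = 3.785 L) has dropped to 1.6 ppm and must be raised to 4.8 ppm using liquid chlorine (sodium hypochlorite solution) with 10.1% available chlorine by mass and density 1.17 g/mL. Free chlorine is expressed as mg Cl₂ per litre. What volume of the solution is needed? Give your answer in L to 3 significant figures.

Volume: 224,000 US gal × 3.785 L/gal = 847,840 L.
Chlorine deficit: 4.8 − 1.6 = 3.2 ppm = 3.2 mg/L as Cl₂.
Cl₂ equivalent needed: 3.2 mg/L × 847,840 L = 2,713,000 mg = 2713 g.
Product at 10.1% available chlorine: 2713 / 0.101 = 26,860 g.
Volume at density 1.17 g/mL: 26,860 g ÷ 1.17 g/mL = 22,960 mL.

23.0 L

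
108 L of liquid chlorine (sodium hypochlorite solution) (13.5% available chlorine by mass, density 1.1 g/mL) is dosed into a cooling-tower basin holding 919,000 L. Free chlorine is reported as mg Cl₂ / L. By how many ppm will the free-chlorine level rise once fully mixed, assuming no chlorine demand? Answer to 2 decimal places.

Mass of solution: 108 L × 1000 mL/L × 1.1 g/mL = 118,800 g.
Available chlorine delivered: 118,800 g × 0.135 = 16,040 g as Cl₂.
Concentration rise: 16,040 g / 919,000 L = 17.45 mg/L = 17.45 ppm.

17.45 ppm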